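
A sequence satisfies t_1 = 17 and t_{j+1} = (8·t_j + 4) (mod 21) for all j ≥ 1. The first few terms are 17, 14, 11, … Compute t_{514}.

11

Computing terms: t_1 = 17; t_2 = 14; t_3 = 11; t_4 = 8; t_5 = 5; t_6 = 2; t_7 = 20; t_8 = 17.
The sequence repeats with period 7.
(514 - 1) mod 7 = 2, so t_{514} = t_3 = 11.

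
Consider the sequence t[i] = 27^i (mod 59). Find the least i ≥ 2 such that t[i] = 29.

23

We have t[1] = 27; t[2] = 21; t[3] = 36; t[4] = 28; t[5] = 48; t[6] = 57; t[7] = 5; t[8] = 17; t[9] = 46; t[10] = 3; t[11] = 22; t[12] = 4; t[13] = 49; t[14] = 25; t[15] = 26; t[16] = 53; t[17] = 15; t[18] = 51; t[19] = 20; t[20] = 9; t[21] = 7; t[22] = 12; t[23] = 29; t[24] = 16; t[25] = 19; t[26] = 41; t[27] = 45; t[28] = 35; t[29] = 1; t[30] = 27.
The sequence repeats with period 29.
The value 29 first appears (with i ≥ 2) at t[23].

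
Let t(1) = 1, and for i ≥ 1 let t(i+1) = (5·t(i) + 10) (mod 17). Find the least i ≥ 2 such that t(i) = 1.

Listing terms: t(1) = 1,  t(2) = 15,  t(3) = 0,  t(4) = 10,  t(5) = 9,  t(6) = 4,  t(7) = 13,  t(8) = 7,  t(9) = 11,  t(10) = 14,  t(11) = 12,  t(12) = 2,  t(13) = 3,  t(14) = 8,  t(15) = 16,  t(16) = 5,  t(17) = 1.
Since t(17) = t(1) = 1, the sequence is periodic with period 16.
The value 1 next appears (with i ≥ 2) at t(17).

17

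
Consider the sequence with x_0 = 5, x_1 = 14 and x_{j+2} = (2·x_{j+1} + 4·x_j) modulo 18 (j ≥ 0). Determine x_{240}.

14

x_0 = 5,  x_1 = 14,  x_2 = 12,  x_3 = 8,  x_4 = 10,  x_5 = 16,  x_6 = 0,  x_7 = 10,  x_8 = 2,  x_9 = 8,  x_{10} = 6,  x_{11} = 8,  x_{12} = 4,  x_{13} = 4,  x_{14} = 6,  x_{15} = 10,  x_{16} = 8,  x_{17} = 2,  x_{18} = 0,  x_{19} = 8,  x_{20} = 16,  x_{21} = 10,  x_{22} = 12,  x_{23} = 10,  x_{24} = 14,  x_{25} = 14,  x_{26} = 12.
Since (x_{25}, x_{26}) = (x_1, x_2) = (14, 12) (two consecutive terms determine the rest), the sequence is eventually periodic: after a pre-period of length 1 it cycles with period 24.
For j ≥ 1, x_j depends only on (j - 1) mod 24. (240 - 1) mod 24 = 23, so x_{240} = x_{24} = 14.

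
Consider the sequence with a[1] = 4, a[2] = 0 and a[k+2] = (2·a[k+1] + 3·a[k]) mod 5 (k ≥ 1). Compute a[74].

0

Computing terms: a[1] = 4, a[2] = 0, a[3] = 2, a[4] = 4, a[5] = 4, a[6] = 0.
The sequence repeats with period 4.
So a[74] = a[1 + ((74-1) mod 4)] = a[2] = 0.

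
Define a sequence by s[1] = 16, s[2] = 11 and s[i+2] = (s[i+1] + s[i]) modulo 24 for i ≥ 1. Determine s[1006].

22

Computing terms: s[1] = 16; s[2] = 11; s[3] = 3; s[4] = 14; s[5] = 17; s[6] = 7; s[7] = 0; s[8] = 7; s[9] = 7; s[10] = 14; s[11] = 21; s[12] = 11; s[13] = 8; s[14] = 19; s[15] = 3; s[16] = 22; s[17] = 1; s[18] = 23; s[19] = 0; s[20] = 23; s[21] = 23; s[22] = 22; s[23] = 21; s[24] = 19; s[25] = 16; s[26] = 11.
Since (s[25], s[26]) = (s[1], s[2]) = (16, 11) (two consecutive terms determine the rest), the sequence is periodic with period 24.
So s[1006] = s[1 + ((1006-1) mod 24)] = s[22] = 22.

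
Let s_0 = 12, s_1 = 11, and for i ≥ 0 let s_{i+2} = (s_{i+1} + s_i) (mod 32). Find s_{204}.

28

We have s_0 = 12, s_1 = 11, s_2 = 23, s_3 = 2, s_4 = 25, s_5 = 27, s_6 = 20, s_7 = 15, s_8 = 3, s_9 = 18, s_{10} = 21, s_{11} = 7, s_{12} = 28, s_{13} = 3, s_{14} = 31, s_{15} = 2, s_{16} = 1, s_{17} = 3, s_{18} = 4, s_{19} = 7, s_{20} = 11, s_{21} = 18, s_{22} = 29, s_{23} = 15, s_{24} = 12, s_{25} = 27, s_{26} = 7, s_{27} = 2, s_{28} = 9, s_{29} = 11, s_{30} = 20, s_{31} = 31, s_{32} = 19, s_{33} = 18, s_{34} = 5, s_{35} = 23, s_{36} = 28, s_{37} = 19, s_{38} = 15, s_{39} = 2, s_{40} = 17, s_{41} = 19, s_{42} = 4, s_{43} = 23, s_{44} = 27, s_{45} = 18, s_{46} = 13, s_{47} = 31, s_{48} = 12, s_{49} = 11.
The sequence repeats with period 48.
So s_{204} = s_{0 + ((204-0) mod 48)} = s_{12} = 28.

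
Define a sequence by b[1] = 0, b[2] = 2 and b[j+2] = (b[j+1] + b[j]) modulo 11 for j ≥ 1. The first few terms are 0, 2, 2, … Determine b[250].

We have b[1] = 0; b[2] = 2; b[3] = 2; b[4] = 4; b[5] = 6; b[6] = 10; b[7] = 5; b[8] = 4; b[9] = 9; b[10] = 2; b[11] = 0; b[12] = 2.
The sequence repeats with period 10.
(250 - 1) mod 10 = 9, so b[250] = b[10] = 2.

2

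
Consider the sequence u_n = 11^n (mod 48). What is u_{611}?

Listing terms: u_0 = 1,  u_1 = 11,  u_2 = 25,  u_3 = 35,  u_4 = 1.
Since u_4 = u_0 = 1, the sequence is periodic with period 4.
So u_{611} = u_{0 + ((611-0) mod 4)} = u_3 = 35.

35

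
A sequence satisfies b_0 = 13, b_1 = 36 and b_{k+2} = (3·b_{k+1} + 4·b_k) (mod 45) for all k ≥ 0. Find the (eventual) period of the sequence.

Computing terms: b_0 = 13,  b_1 = 36,  b_2 = 25,  b_3 = 39,  b_4 = 37,  b_5 = 42,  b_6 = 4,  b_7 = 0,  b_8 = 16,  b_9 = 3,  b_{10} = 28,  b_{11} = 6,  b_{12} = 40,  b_{13} = 9,  b_{14} = 7,  b_{15} = 12,  b_{16} = 19,  b_{17} = 15,  b_{18} = 31,  b_{19} = 18,  b_{20} = 43,  b_{21} = 21,  b_{22} = 10,  b_{23} = 24,  b_{24} = 22,  b_{25} = 27,  b_{26} = 34,  b_{27} = 30,  b_{28} = 1,  b_{29} = 33,  b_{30} = 13,  b_{31} = 36.
Since (b_{30}, b_{31}) = (b_0, b_1) = (13, 36) (two consecutive terms determine the rest), the sequence is periodic with period 30.

30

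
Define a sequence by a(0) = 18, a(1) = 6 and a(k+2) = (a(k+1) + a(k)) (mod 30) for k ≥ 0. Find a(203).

0

Listing terms: a(0) = 18; a(1) = 6; a(2) = 24; a(3) = 0; a(4) = 24; a(5) = 24; a(6) = 18; a(7) = 12; a(8) = 0; a(9) = 12; a(10) = 12; a(11) = 24; a(12) = 6; a(13) = 0; a(14) = 6; a(15) = 6; a(16) = 12; a(17) = 18; a(18) = 0; a(19) = 18; a(20) = 18; a(21) = 6.
Since (a(20), a(21)) = (a(0), a(1)) = (18, 6) (two consecutive terms determine the rest), the sequence is periodic with period 20.
So a(203) = a(0 + ((203-0) mod 20)) = a(3) = 0.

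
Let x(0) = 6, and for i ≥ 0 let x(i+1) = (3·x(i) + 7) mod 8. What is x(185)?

1

Computing terms: x(0) = 6,  x(1) = 1,  x(2) = 2,  x(3) = 5,  x(4) = 6.
Since x(4) = x(0) = 6, the sequence is periodic with period 4.
(185 - 0) mod 4 = 1, so x(185) = x(1) = 1.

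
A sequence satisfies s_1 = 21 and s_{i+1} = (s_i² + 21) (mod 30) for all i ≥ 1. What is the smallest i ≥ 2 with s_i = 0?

6

s_1 = 21,  s_2 = 12,  s_3 = 15,  s_4 = 6,  s_5 = 27,  s_6 = 0,  s_7 = 21.
Since s_7 = s_1 = 21, the sequence is periodic with period 6.
The value 0 first appears (with i ≥ 2) at s_6.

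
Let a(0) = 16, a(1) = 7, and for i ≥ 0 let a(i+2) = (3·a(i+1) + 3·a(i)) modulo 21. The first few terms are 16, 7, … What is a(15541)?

0

a(0) = 16,  a(1) = 7,  a(2) = 6,  a(3) = 18,  a(4) = 9,  a(5) = 18,  a(6) = 18,  a(7) = 3,  a(8) = 0,  a(9) = 9,  a(10) = 6,  a(11) = 3,  a(12) = 6,  a(13) = 6,  a(14) = 15,  a(15) = 0,  a(16) = 3,  a(17) = 9,  a(18) = 15,  a(19) = 9,  a(20) = 9,  a(21) = 12,  a(22) = 0,  a(23) = 15,  a(24) = 3,  a(25) = 12,  a(26) = 3,  a(27) = 3,  a(28) = 18,  a(29) = 0,  a(30) = 12,  a(31) = 15,  a(32) = 18,  a(33) = 15,  a(34) = 15,  a(35) = 6,  a(36) = 0,  a(37) = 18,  a(38) = 12,  a(39) = 6,  a(40) = 12,  a(41) = 12,  a(42) = 9,  a(43) = 0,  a(44) = 6,  a(45) = 18.
Since (a(44), a(45)) = (a(2), a(3)) = (6, 18) (two consecutive terms determine the rest), the sequence is eventually periodic: after a pre-period of length 2 it cycles with period 42.
For i ≥ 2, a(i) depends only on (i - 2) mod 42. (15541 - 2) mod 42 = 41, so a(15541) = a(43) = 0.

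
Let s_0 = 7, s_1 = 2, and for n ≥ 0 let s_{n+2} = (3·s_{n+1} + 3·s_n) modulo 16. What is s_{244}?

6

Computing terms: s_0 = 7,  s_1 = 2,  s_2 = 11,  s_3 = 7,  s_4 = 6,  s_5 = 7,  s_6 = 7,  s_7 = 10,  s_8 = 3,  s_9 = 7,  s_{10} = 14,  s_{11} = 15,  s_{12} = 7,  s_{13} = 2.
The sequence repeats with period 12.
(244 - 0) mod 12 = 4, so s_{244} = s_4 = 6.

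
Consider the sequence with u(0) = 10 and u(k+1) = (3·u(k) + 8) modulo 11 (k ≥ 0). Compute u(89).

Computing terms: u(0) = 10, u(1) = 5, u(2) = 1, u(3) = 0, u(4) = 8, u(5) = 10.
Since u(5) = u(0) = 10, the sequence is periodic with period 5.
So u(89) = u(0 + ((89-0) mod 5)) = u(4) = 8.

8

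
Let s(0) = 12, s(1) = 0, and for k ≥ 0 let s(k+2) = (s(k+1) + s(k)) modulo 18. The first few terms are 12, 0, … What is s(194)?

12

Computing terms: s(0) = 12, s(1) = 0, s(2) = 12, s(3) = 12, s(4) = 6, s(5) = 0, s(6) = 6, s(7) = 6, s(8) = 12, s(9) = 0.
Since (s(8), s(9)) = (s(0), s(1)) = (12, 0) (two consecutive terms determine the rest), the sequence is periodic with period 8.
(194 - 0) mod 8 = 2, so s(194) = s(2) = 12.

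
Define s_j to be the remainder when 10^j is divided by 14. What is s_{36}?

Listing terms: s_0 = 1; s_1 = 10; s_2 = 2; s_3 = 6; s_4 = 4; s_5 = 12; s_6 = 8; s_7 = 10.
Since s_7 = s_1 = 10, the sequence is eventually periodic: after a pre-period of length 1 it cycles with period 6.
For j ≥ 1, s_j depends only on (j - 1) mod 6. (36 - 1) mod 6 = 5, so s_{36} = s_6 = 8.

8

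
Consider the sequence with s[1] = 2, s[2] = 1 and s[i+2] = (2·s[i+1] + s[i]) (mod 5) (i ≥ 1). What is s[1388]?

Listing terms: s[1] = 2; s[2] = 1; s[3] = 4; s[4] = 4; s[5] = 2; s[6] = 3; s[7] = 3; s[8] = 4; s[9] = 1; s[10] = 1; s[11] = 3; s[12] = 2; s[13] = 2; s[14] = 1.
The sequence repeats with period 12.
So s[1388] = s[1 + ((1388-1) mod 12)] = s[8] = 4.

4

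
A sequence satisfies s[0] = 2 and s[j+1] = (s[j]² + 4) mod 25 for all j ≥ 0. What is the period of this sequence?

Computing terms: s[0] = 2,  s[1] = 8,  s[2] = 18,  s[3] = 3,  s[4] = 13,  s[5] = 23,  s[6] = 8.
Since s[6] = s[1] = 8, the sequence is eventually periodic: after a pre-period of length 1 it cycles with period 5.

5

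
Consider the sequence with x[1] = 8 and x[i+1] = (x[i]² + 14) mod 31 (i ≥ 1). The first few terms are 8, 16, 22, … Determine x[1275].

We have x[1] = 8; x[2] = 16; x[3] = 22; x[4] = 2; x[5] = 18; x[6] = 28; x[7] = 23; x[8] = 16.
Since x[8] = x[2] = 16, the sequence is eventually periodic: after a pre-period of length 1 it cycles with period 6.
For i ≥ 2, x[i] depends only on (i - 2) mod 6. (1275 - 2) mod 6 = 1, so x[1275] = x[3] = 22.

22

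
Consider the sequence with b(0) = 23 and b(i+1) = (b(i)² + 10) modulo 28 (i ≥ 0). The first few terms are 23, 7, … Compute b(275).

3

We have b(0) = 23; b(1) = 7; b(2) = 3; b(3) = 19; b(4) = 7.
Since b(4) = b(1) = 7, the sequence is eventually periodic: after a pre-period of length 1 it cycles with period 3.
For i ≥ 1, b(i) depends only on (i - 1) mod 3. (275 - 1) mod 3 = 1, so b(275) = b(2) = 3.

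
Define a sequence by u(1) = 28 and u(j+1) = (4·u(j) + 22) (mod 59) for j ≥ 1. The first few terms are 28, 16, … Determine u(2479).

3

Listing terms: u(1) = 28, u(2) = 16, u(3) = 27, u(4) = 12, u(5) = 11, u(6) = 7, u(7) = 50, u(8) = 45, u(9) = 25, u(10) = 4, u(11) = 38, u(12) = 56, u(13) = 10, u(14) = 3, u(15) = 34, u(16) = 40, u(17) = 5, u(18) = 42, u(19) = 13, u(20) = 15, u(21) = 23, u(22) = 55, u(23) = 6, u(24) = 46, u(25) = 29, u(26) = 20, u(27) = 43, u(28) = 17, u(29) = 31, u(30) = 28.
Since u(30) = u(1) = 28, the sequence is periodic with period 29.
So u(2479) = u(1 + ((2479-1) mod 29)) = u(14) = 3.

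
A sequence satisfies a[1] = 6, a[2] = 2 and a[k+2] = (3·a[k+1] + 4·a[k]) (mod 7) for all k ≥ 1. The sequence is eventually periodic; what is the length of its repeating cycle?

6

We have a[1] = 6, a[2] = 2, a[3] = 2, a[4] = 0, a[5] = 1, a[6] = 3, a[7] = 6, a[8] = 2.
Since (a[7], a[8]) = (a[1], a[2]) = (6, 2) (two consecutive terms determine the rest), the sequence is periodic with period 6.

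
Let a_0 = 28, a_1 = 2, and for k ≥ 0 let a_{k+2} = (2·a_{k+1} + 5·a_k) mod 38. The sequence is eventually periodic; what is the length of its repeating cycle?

a_0 = 28,  a_1 = 2,  a_2 = 30,  a_3 = 32,  a_4 = 24,  a_5 = 18,  a_6 = 4,  a_7 = 22,  a_8 = 26,  a_9 = 10,  a_{10} = 36,  a_{11} = 8,  a_{12} = 6,  a_{13} = 14,  a_{14} = 20,  a_{15} = 34,  a_{16} = 16,  a_{17} = 12,  a_{18} = 28,  a_{19} = 2.
The sequence repeats with period 18.

18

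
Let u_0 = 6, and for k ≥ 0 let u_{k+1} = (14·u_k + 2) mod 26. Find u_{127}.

0

Computing terms: u_0 = 6,  u_1 = 8,  u_2 = 10,  u_3 = 12,  u_4 = 14,  u_5 = 16,  u_6 = 18,  u_7 = 20,  u_8 = 22,  u_9 = 24,  u_{10} = 0,  u_{11} = 2,  u_{12} = 4,  u_{13} = 6.
Since u_{13} = u_0 = 6, the sequence is periodic with period 13.
(127 - 0) mod 13 = 10, so u_{127} = u_{10} = 0.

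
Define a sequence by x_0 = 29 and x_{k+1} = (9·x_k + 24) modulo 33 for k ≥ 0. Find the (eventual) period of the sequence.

Computing terms: x_0 = 29,  x_1 = 21,  x_2 = 15,  x_3 = 27,  x_4 = 3,  x_5 = 18,  x_6 = 21.
Since x_6 = x_1 = 21, the sequence is eventually periodic: after a pre-period of length 1 it cycles with period 5.

5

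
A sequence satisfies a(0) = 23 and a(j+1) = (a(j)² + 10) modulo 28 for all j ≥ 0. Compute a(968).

3

Computing terms: a(0) = 23,  a(1) = 7,  a(2) = 3,  a(3) = 19,  a(4) = 7.
Since a(4) = a(1) = 7, the sequence is eventually periodic: after a pre-period of length 1 it cycles with period 3.
For j ≥ 1, a(j) depends only on (j - 1) mod 3. (968 - 1) mod 3 = 1, so a(968) = a(2) = 3.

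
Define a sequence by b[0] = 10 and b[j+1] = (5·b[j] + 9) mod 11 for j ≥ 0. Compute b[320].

Listing terms: b[0] = 10; b[1] = 4; b[2] = 7; b[3] = 0; b[4] = 9; b[5] = 10.
The sequence repeats with period 5.
So b[320] = b[0 + ((320-0) mod 5)] = b[0] = 10.

10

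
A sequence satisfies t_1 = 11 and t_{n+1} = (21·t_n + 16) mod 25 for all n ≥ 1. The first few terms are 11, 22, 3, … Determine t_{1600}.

20

t_1 = 11; t_2 = 22; t_3 = 3; t_4 = 4; t_5 = 0; t_6 = 16; t_7 = 2; t_8 = 8; t_9 = 9; t_{10} = 5; t_{11} = 21; t_{12} = 7; t_{13} = 13; t_{14} = 14; t_{15} = 10; t_{16} = 1; t_{17} = 12; t_{18} = 18; t_{19} = 19; t_{20} = 15; t_{21} = 6; t_{22} = 17; t_{23} = 23; t_{24} = 24; t_{25} = 20; t_{26} = 11.
The sequence repeats with period 25.
(1600 - 1) mod 25 = 24, so t_{1600} = t_{25} = 20.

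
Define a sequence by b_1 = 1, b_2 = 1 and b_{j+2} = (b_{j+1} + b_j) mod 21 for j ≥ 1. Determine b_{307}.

2

Listing terms: b_1 = 1; b_2 = 1; b_3 = 2; b_4 = 3; b_5 = 5; b_6 = 8; b_7 = 13; b_8 = 0; b_9 = 13; b_{10} = 13; b_{11} = 5; b_{12} = 18; b_{13} = 2; b_{14} = 20; b_{15} = 1; b_{16} = 0; b_{17} = 1; b_{18} = 1.
Since (b_{17}, b_{18}) = (b_1, b_2) = (1, 1) (two consecutive terms determine the rest), the sequence is periodic with period 16.
So b_{307} = b_{1 + ((307-1) mod 16)} = b_3 = 2.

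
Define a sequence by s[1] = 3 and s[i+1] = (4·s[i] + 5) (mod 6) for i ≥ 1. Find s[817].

s[1] = 3,  s[2] = 5,  s[3] = 1,  s[4] = 3.
The sequence repeats with period 3.
So s[817] = s[1 + ((817-1) mod 3)] = s[1] = 3.

3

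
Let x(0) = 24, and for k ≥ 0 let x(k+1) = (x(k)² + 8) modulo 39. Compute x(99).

Listing terms: x(0) = 24; x(1) = 38; x(2) = 9; x(3) = 11; x(4) = 12; x(5) = 35; x(6) = 24.
Since x(6) = x(0) = 24, the sequence is periodic with period 6.
So x(99) = x(0 + ((99-0) mod 6)) = x(3) = 11.

11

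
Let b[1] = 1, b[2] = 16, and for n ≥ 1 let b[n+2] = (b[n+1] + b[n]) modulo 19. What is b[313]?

We have b[1] = 1,  b[2] = 16,  b[3] = 17,  b[4] = 14,  b[5] = 12,  b[6] = 7,  b[7] = 0,  b[8] = 7,  b[9] = 7,  b[10] = 14,  b[11] = 2,  b[12] = 16,  b[13] = 18,  b[14] = 15,  b[15] = 14,  b[16] = 10,  b[17] = 5,  b[18] = 15,  b[19] = 1,  b[20] = 16.
The sequence repeats with period 18.
So b[313] = b[1 + ((313-1) mod 18)] = b[7] = 0.

0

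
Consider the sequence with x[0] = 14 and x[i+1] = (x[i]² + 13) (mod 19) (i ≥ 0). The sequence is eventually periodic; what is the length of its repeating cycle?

We have x[0] = 14, x[1] = 0, x[2] = 13, x[3] = 11, x[4] = 1, x[5] = 14.
Since x[5] = x[0] = 14, the sequence is periodic with period 5.

5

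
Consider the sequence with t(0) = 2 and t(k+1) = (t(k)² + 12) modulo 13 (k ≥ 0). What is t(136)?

3

t(0) = 2,  t(1) = 3,  t(2) = 8,  t(3) = 11,  t(4) = 3.
Since t(4) = t(1) = 3, the sequence is eventually periodic: after a pre-period of length 1 it cycles with period 3.
For k ≥ 1, t(k) depends only on (k - 1) mod 3. (136 - 1) mod 3 = 0, so t(136) = t(1) = 3.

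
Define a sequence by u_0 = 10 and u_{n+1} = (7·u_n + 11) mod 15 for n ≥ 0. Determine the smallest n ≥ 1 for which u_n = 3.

10

u_0 = 10,  u_1 = 6,  u_2 = 8,  u_3 = 7,  u_4 = 0,  u_5 = 11,  u_6 = 13,  u_7 = 12,  u_8 = 5,  u_9 = 1,  u_{10} = 3,  u_{11} = 2,  u_{12} = 10.
Since u_{12} = u_0 = 10, the sequence is periodic with period 12.
The value 3 first appears (with n ≥ 1) at u_{10}.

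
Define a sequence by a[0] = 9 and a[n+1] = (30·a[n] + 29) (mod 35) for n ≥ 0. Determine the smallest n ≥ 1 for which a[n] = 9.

3

a[0] = 9; a[1] = 19; a[2] = 4; a[3] = 9.
The sequence repeats with period 3.
The value 9 next appears (with n ≥ 1) at a[3].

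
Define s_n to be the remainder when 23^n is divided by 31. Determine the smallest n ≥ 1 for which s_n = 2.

Computing terms: s_0 = 1,  s_1 = 23,  s_2 = 2,  s_3 = 15,  s_4 = 4,  s_5 = 30,  s_6 = 8,  s_7 = 29,  s_8 = 16,  s_9 = 27,  s_{10} = 1.
Since s_{10} = s_0 = 1, the sequence is periodic with period 10.
The value 2 first appears (with n ≥ 1) at s_2.

2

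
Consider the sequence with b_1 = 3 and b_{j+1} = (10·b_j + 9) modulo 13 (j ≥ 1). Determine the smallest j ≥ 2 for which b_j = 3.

Computing terms: b_1 = 3, b_2 = 0, b_3 = 9, b_4 = 8, b_5 = 11, b_6 = 2, b_7 = 3.
The sequence repeats with period 6.
The value 3 next appears (with j ≥ 2) at b_7.

7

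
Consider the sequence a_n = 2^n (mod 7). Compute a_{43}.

2

Computing terms: a_1 = 2,  a_2 = 4,  a_3 = 1,  a_4 = 2.
The sequence repeats with period 3.
So a_{43} = a_{1 + ((43-1) mod 3)} = a_1 = 2.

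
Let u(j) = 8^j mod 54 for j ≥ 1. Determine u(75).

26

Computing terms: u(1) = 8, u(2) = 10, u(3) = 26, u(4) = 46, u(5) = 44, u(6) = 28, u(7) = 8.
The sequence repeats with period 6.
(75 - 1) mod 6 = 2, so u(75) = u(3) = 26.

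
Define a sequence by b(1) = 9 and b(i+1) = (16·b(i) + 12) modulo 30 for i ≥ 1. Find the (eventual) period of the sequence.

Listing terms: b(1) = 9, b(2) = 6, b(3) = 18, b(4) = 0, b(5) = 12, b(6) = 24, b(7) = 6.
Since b(7) = b(2) = 6, the sequence is eventually periodic: after a pre-period of length 1 it cycles with period 5.

5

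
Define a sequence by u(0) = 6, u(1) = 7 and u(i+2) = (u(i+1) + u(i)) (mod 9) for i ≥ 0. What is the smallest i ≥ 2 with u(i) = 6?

Listing terms: u(0) = 6, u(1) = 7, u(2) = 4, u(3) = 2, u(4) = 6, u(5) = 8, u(6) = 5, u(7) = 4, u(8) = 0, u(9) = 4, u(10) = 4, u(11) = 8, u(12) = 3, u(13) = 2, u(14) = 5, u(15) = 7, u(16) = 3, u(17) = 1, u(18) = 4, u(19) = 5, u(20) = 0, u(21) = 5, u(22) = 5, u(23) = 1, u(24) = 6, u(25) = 7.
The sequence repeats with period 24.
The value 6 first appears (with i ≥ 2) at u(4).

4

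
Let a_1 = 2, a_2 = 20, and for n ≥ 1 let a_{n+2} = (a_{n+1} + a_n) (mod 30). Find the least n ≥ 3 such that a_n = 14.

Computing terms: a_1 = 2, a_2 = 20, a_3 = 22, a_4 = 12, a_5 = 4, a_6 = 16, a_7 = 20, a_8 = 6, a_9 = 26, a_{10} = 2, a_{11} = 28, a_{12} = 0, a_{13} = 28, a_{14} = 28, a_{15} = 26, a_{16} = 24, a_{17} = 20, a_{18} = 14, a_{19} = 4, a_{20} = 18, a_{21} = 22, a_{22} = 10, a_{23} = 2, a_{24} = 12, a_{25} = 14, a_{26} = 26, a_{27} = 10, a_{28} = 6, a_{29} = 16, a_{30} = 22, a_{31} = 8, a_{32} = 0, a_{33} = 8, a_{34} = 8, a_{35} = 16, a_{36} = 24, a_{37} = 10, a_{38} = 4, a_{39} = 14, a_{40} = 18, a_{41} = 2, a_{42} = 20.
The sequence repeats with period 40.
The value 14 first appears (with n ≥ 3) at a_{18}.

18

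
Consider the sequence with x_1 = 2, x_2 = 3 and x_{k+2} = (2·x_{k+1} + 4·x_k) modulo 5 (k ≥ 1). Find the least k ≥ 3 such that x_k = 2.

We have x_1 = 2,  x_2 = 3,  x_3 = 4,  x_4 = 0,  x_5 = 1,  x_6 = 2,  x_7 = 3.
Since (x_6, x_7) = (x_1, x_2) = (2, 3) (two consecutive terms determine the rest), the sequence is periodic with period 5.
The value 2 next appears (with k ≥ 3) at x_6.

6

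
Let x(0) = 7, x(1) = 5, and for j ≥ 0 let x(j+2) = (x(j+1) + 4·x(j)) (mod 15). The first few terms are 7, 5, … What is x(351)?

Listing terms: x(0) = 7, x(1) = 5, x(2) = 3, x(3) = 8, x(4) = 5, x(5) = 7, x(6) = 12, x(7) = 10, x(8) = 13, x(9) = 8, x(10) = 0, x(11) = 2, x(12) = 2, x(13) = 10, x(14) = 3, x(15) = 13, x(16) = 10, x(17) = 2, x(18) = 12, x(19) = 5, x(20) = 8, x(21) = 13, x(22) = 0, x(23) = 7, x(24) = 7, x(25) = 5.
Since (x(24), x(25)) = (x(0), x(1)) = (7, 5) (two consecutive terms determine the rest), the sequence is periodic with period 24.
(351 - 0) mod 24 = 15, so x(351) = x(15) = 13.

13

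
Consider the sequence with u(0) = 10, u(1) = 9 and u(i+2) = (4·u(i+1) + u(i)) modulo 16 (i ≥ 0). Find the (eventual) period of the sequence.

8

We have u(0) = 10,  u(1) = 9,  u(2) = 14,  u(3) = 1,  u(4) = 2,  u(5) = 9,  u(6) = 6,  u(7) = 1,  u(8) = 10,  u(9) = 9.
The sequence repeats with period 8.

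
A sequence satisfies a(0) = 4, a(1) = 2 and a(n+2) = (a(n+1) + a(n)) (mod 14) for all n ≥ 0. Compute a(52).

0

Computing terms: a(0) = 4; a(1) = 2; a(2) = 6; a(3) = 8; a(4) = 0; a(5) = 8; a(6) = 8; a(7) = 2; a(8) = 10; a(9) = 12; a(10) = 8; a(11) = 6; a(12) = 0; a(13) = 6; a(14) = 6; a(15) = 12; a(16) = 4; a(17) = 2.
Since (a(16), a(17)) = (a(0), a(1)) = (4, 2) (two consecutive terms determine the rest), the sequence is periodic with period 16.
(52 - 0) mod 16 = 4, so a(52) = a(4) = 0.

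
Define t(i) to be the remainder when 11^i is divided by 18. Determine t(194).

We have t(1) = 11, t(2) = 13, t(3) = 17, t(4) = 7, t(5) = 5, t(6) = 1, t(7) = 11.
The sequence repeats with period 6.
(194 - 1) mod 6 = 1, so t(194) = t(2) = 13.

13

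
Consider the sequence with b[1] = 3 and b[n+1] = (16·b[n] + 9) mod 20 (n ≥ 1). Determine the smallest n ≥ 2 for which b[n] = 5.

4

Computing terms: b[1] = 3, b[2] = 17, b[3] = 1, b[4] = 5, b[5] = 9, b[6] = 13, b[7] = 17.
Since b[7] = b[2] = 17, the sequence is eventually periodic: after a pre-period of length 1 it cycles with period 5.
The value 5 first appears (with n ≥ 2) at b[4].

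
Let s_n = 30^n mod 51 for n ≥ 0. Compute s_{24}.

s_0 = 1, s_1 = 30, s_2 = 33, s_3 = 21, s_4 = 18, s_5 = 30.
Since s_5 = s_1 = 30, the sequence is eventually periodic: after a pre-period of length 1 it cycles with period 4.
For n ≥ 1, s_n depends only on (n - 1) mod 4. (24 - 1) mod 4 = 3, so s_{24} = s_4 = 18.

18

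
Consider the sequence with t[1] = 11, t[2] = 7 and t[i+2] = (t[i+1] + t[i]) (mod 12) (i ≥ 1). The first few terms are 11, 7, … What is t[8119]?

3

We have t[1] = 11; t[2] = 7; t[3] = 6; t[4] = 1; t[5] = 7; t[6] = 8; t[7] = 3; t[8] = 11; t[9] = 2; t[10] = 1; t[11] = 3; t[12] = 4; t[13] = 7; t[14] = 11; t[15] = 6; t[16] = 5; t[17] = 11; t[18] = 4; t[19] = 3; t[20] = 7; t[21] = 10; t[22] = 5; t[23] = 3; t[24] = 8; t[25] = 11; t[26] = 7.
Since (t[25], t[26]) = (t[1], t[2]) = (11, 7) (two consecutive terms determine the rest), the sequence is periodic with period 24.
So t[8119] = t[1 + ((8119-1) mod 24)] = t[7] = 3.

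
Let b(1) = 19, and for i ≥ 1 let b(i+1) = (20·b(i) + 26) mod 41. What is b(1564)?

12

Computing terms: b(1) = 19,  b(2) = 37,  b(3) = 28,  b(4) = 12,  b(5) = 20,  b(6) = 16,  b(7) = 18,  b(8) = 17,  b(9) = 38,  b(10) = 7,  b(11) = 2,  b(12) = 25,  b(13) = 34,  b(14) = 9,  b(15) = 1,  b(16) = 5,  b(17) = 3,  b(18) = 4,  b(19) = 24,  b(20) = 14,  b(21) = 19.
The sequence repeats with period 20.
So b(1564) = b(1 + ((1564-1) mod 20)) = b(4) = 12.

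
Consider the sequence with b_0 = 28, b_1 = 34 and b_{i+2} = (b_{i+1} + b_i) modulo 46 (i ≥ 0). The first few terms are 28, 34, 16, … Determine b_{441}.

42

We have b_0 = 28; b_1 = 34; b_2 = 16; b_3 = 4; b_4 = 20; b_5 = 24; b_6 = 44; b_7 = 22; b_8 = 20; b_9 = 42; b_{10} = 16; b_{11} = 12; b_{12} = 28; b_{13} = 40; b_{14} = 22; b_{15} = 16; b_{16} = 38; b_{17} = 8; b_{18} = 0; b_{19} = 8; b_{20} = 8; b_{21} = 16; b_{22} = 24; b_{23} = 40; b_{24} = 18; b_{25} = 12; b_{26} = 30; b_{27} = 42; b_{28} = 26; b_{29} = 22; b_{30} = 2; b_{31} = 24; b_{32} = 26; b_{33} = 4; b_{34} = 30; b_{35} = 34; b_{36} = 18; b_{37} = 6; b_{38} = 24; b_{39} = 30; b_{40} = 8; b_{41} = 38; b_{42} = 0; b_{43} = 38; b_{44} = 38; b_{45} = 30; b_{46} = 22; b_{47} = 6; b_{48} = 28; b_{49} = 34.
Since (b_{48}, b_{49}) = (b_0, b_1) = (28, 34) (two consecutive terms determine the rest), the sequence is periodic with period 48.
So b_{441} = b_{0 + ((441-0) mod 48)} = b_9 = 42.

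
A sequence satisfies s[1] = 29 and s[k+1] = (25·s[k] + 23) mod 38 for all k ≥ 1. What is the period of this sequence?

18

Listing terms: s[1] = 29; s[2] = 26; s[3] = 27; s[4] = 14; s[5] = 31; s[6] = 0; s[7] = 23; s[8] = 28; s[9] = 1; s[10] = 10; s[11] = 7; s[12] = 8; s[13] = 33; s[14] = 12; s[15] = 19; s[16] = 4; s[17] = 9; s[18] = 20; s[19] = 29.
The sequence repeats with period 18.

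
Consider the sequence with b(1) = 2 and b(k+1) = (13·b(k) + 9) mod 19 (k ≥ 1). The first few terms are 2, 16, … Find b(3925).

b(1) = 2; b(2) = 16; b(3) = 8; b(4) = 18; b(5) = 15; b(6) = 14; b(7) = 1; b(8) = 3; b(9) = 10; b(10) = 6; b(11) = 11; b(12) = 0; b(13) = 9; b(14) = 12; b(15) = 13; b(16) = 7; b(17) = 5; b(18) = 17; b(19) = 2.
The sequence repeats with period 18.
(3925 - 1) mod 18 = 0, so b(3925) = b(1) = 2.

2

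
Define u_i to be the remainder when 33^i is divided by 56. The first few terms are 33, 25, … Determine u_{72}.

1

We have u_1 = 33, u_2 = 25, u_3 = 41, u_4 = 9, u_5 = 17, u_6 = 1, u_7 = 33.
Since u_7 = u_1 = 33, the sequence is periodic with period 6.
(72 - 1) mod 6 = 5, so u_{72} = u_6 = 1.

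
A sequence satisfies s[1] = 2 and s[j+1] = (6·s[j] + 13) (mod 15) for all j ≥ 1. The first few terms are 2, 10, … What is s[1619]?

We have s[1] = 2; s[2] = 10; s[3] = 13; s[4] = 1; s[5] = 4; s[6] = 7; s[7] = 10.
Since s[7] = s[2] = 10, the sequence is eventually periodic: after a pre-period of length 1 it cycles with period 5.
For j ≥ 2, s[j] depends only on (j - 2) mod 5. (1619 - 2) mod 5 = 2, so s[1619] = s[4] = 1.

1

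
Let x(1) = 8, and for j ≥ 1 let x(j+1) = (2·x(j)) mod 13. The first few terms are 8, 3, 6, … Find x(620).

10

Computing terms: x(1) = 8; x(2) = 3; x(3) = 6; x(4) = 12; x(5) = 11; x(6) = 9; x(7) = 5; x(8) = 10; x(9) = 7; x(10) = 1; x(11) = 2; x(12) = 4; x(13) = 8.
Since x(13) = x(1) = 8, the sequence is periodic with period 12.
(620 - 1) mod 12 = 7, so x(620) = x(8) = 10.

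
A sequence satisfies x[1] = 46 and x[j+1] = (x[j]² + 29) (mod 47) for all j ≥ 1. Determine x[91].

38

Computing terms: x[1] = 46, x[2] = 30, x[3] = 36, x[4] = 9, x[5] = 16, x[6] = 3, x[7] = 38, x[8] = 16.
Since x[8] = x[5] = 16, the sequence is eventually periodic: after a pre-period of length 4 it cycles with period 3.
For j ≥ 5, x[j] depends only on (j - 5) mod 3. (91 - 5) mod 3 = 2, so x[91] = x[7] = 38.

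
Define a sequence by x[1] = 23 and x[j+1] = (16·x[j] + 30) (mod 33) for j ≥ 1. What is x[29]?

32

Listing terms: x[1] = 23; x[2] = 2; x[3] = 29; x[4] = 32; x[5] = 14; x[6] = 23.
Since x[6] = x[1] = 23, the sequence is periodic with period 5.
So x[29] = x[1 + ((29-1) mod 5)] = x[4] = 32.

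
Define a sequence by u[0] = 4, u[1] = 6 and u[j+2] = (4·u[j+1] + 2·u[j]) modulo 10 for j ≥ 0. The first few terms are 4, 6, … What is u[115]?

0

Listing terms: u[0] = 4, u[1] = 6, u[2] = 2, u[3] = 0, u[4] = 4, u[5] = 6.
Since (u[4], u[5]) = (u[0], u[1]) = (4, 6) (two consecutive terms determine the rest), the sequence is periodic with period 4.
So u[115] = u[0 + ((115-0) mod 4)] = u[3] = 0.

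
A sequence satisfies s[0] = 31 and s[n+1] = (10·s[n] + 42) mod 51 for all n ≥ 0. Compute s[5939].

Listing terms: s[0] = 31,  s[1] = 46,  s[2] = 43,  s[3] = 13,  s[4] = 19,  s[5] = 28,  s[6] = 16,  s[7] = 49,  s[8] = 22,  s[9] = 7,  s[10] = 10,  s[11] = 40,  s[12] = 34,  s[13] = 25,  s[14] = 37,  s[15] = 4,  s[16] = 31.
The sequence repeats with period 16.
(5939 - 0) mod 16 = 3, so s[5939] = s[3] = 13.

13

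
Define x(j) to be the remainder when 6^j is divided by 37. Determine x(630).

We have x(0) = 1; x(1) = 6; x(2) = 36; x(3) = 31; x(4) = 1.
The sequence repeats with period 4.
(630 - 0) mod 4 = 2, so x(630) = x(2) = 36.

36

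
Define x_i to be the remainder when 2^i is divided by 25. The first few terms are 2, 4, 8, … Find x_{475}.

Listing terms: x_1 = 2; x_2 = 4; x_3 = 8; x_4 = 16; x_5 = 7; x_6 = 14; x_7 = 3; x_8 = 6; x_9 = 12; x_{10} = 24; x_{11} = 23; x_{12} = 21; x_{13} = 17; x_{14} = 9; x_{15} = 18; x_{16} = 11; x_{17} = 22; x_{18} = 19; x_{19} = 13; x_{20} = 1; x_{21} = 2.
The sequence repeats with period 20.
(475 - 1) mod 20 = 14, so x_{475} = x_{15} = 18.

18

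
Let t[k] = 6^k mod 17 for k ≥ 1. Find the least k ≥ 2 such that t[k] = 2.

t[1] = 6,  t[2] = 2,  t[3] = 12,  t[4] = 4,  t[5] = 7,  t[6] = 8,  t[7] = 14,  t[8] = 16,  t[9] = 11,  t[10] = 15,  t[11] = 5,  t[12] = 13,  t[13] = 10,  t[14] = 9,  t[15] = 3,  t[16] = 1,  t[17] = 6.
The sequence repeats with period 16.
The value 2 first appears (with k ≥ 2) at t[2].

2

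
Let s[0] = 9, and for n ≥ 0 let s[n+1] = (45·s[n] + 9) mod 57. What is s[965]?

Computing terms: s[0] = 9,  s[1] = 15,  s[2] = 0,  s[3] = 9.
The sequence repeats with period 3.
So s[965] = s[0 + ((965-0) mod 3)] = s[2] = 0.

0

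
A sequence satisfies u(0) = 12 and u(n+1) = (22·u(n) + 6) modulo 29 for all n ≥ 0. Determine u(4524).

1

We have u(0) = 12, u(1) = 9, u(2) = 1, u(3) = 28, u(4) = 13, u(5) = 2, u(6) = 21, u(7) = 4, u(8) = 7, u(9) = 15, u(10) = 17, u(11) = 3, u(12) = 14, u(13) = 24, u(14) = 12.
Since u(14) = u(0) = 12, the sequence is periodic with period 14.
So u(4524) = u(0 + ((4524-0) mod 14)) = u(2) = 1.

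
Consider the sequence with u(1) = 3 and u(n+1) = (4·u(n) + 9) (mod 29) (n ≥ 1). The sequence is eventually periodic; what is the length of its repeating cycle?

14

Computing terms: u(1) = 3,  u(2) = 21,  u(3) = 6,  u(4) = 4,  u(5) = 25,  u(6) = 22,  u(7) = 10,  u(8) = 20,  u(9) = 2,  u(10) = 17,  u(11) = 19,  u(12) = 27,  u(13) = 1,  u(14) = 13,  u(15) = 3.
The sequence repeats with period 14.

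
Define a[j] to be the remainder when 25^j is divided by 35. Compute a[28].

a[0] = 1; a[1] = 25; a[2] = 30; a[3] = 15; a[4] = 25.
Since a[4] = a[1] = 25, the sequence is eventually periodic: after a pre-period of length 1 it cycles with period 3.
For j ≥ 1, a[j] depends only on (j - 1) mod 3. (28 - 1) mod 3 = 0, so a[28] = a[1] = 25.

25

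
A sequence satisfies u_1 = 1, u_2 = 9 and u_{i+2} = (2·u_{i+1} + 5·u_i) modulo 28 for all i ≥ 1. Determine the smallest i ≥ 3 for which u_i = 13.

6

We have u_1 = 1,  u_2 = 9,  u_3 = 23,  u_4 = 7,  u_5 = 17,  u_6 = 13,  u_7 = 27,  u_8 = 7,  u_9 = 9,  u_{10} = 25,  u_{11} = 11,  u_{12} = 7,  u_{13} = 13,  u_{14} = 5,  u_{15} = 19,  u_{16} = 7,  u_{17} = 25,  u_{18} = 1,  u_{19} = 15,  u_{20} = 7,  u_{21} = 5,  u_{22} = 17,  u_{23} = 3,  u_{24} = 7,  u_{25} = 1,  u_{26} = 9.
Since (u_{25}, u_{26}) = (u_1, u_2) = (1, 9) (two consecutive terms determine the rest), the sequence is periodic with period 24.
The value 13 first appears (with i ≥ 3) at u_6.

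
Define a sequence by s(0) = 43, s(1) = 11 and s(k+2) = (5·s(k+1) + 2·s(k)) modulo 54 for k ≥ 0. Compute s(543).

s(0) = 43, s(1) = 11, s(2) = 33, s(3) = 25, s(4) = 29, s(5) = 33, s(6) = 7, s(7) = 47, s(8) = 33, s(9) = 43, s(10) = 11.
The sequence repeats with period 9.
So s(543) = s(0 + ((543-0) mod 9)) = s(3) = 25.

25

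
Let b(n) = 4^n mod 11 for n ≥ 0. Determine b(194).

b(0) = 1,  b(1) = 4,  b(2) = 5,  b(3) = 9,  b(4) = 3,  b(5) = 1.
The sequence repeats with period 5.
So b(194) = b(0 + ((194-0) mod 5)) = b(4) = 3.

3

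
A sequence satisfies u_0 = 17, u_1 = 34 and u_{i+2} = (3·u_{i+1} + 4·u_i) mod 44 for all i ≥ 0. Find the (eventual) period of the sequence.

10

We have u_0 = 17; u_1 = 34; u_2 = 38; u_3 = 30; u_4 = 22; u_5 = 10; u_6 = 30; u_7 = 42; u_8 = 26; u_9 = 26; u_{10} = 6; u_{11} = 34; u_{12} = 38.
Since (u_{11}, u_{12}) = (u_1, u_2) = (34, 38) (two consecutive terms determine the rest), the sequence is eventually periodic: after a pre-period of length 1 it cycles with period 10.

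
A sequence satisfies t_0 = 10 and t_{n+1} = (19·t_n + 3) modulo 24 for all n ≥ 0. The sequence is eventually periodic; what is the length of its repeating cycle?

4

We have t_0 = 10; t_1 = 1; t_2 = 22; t_3 = 13; t_4 = 10.
The sequence repeats with period 4.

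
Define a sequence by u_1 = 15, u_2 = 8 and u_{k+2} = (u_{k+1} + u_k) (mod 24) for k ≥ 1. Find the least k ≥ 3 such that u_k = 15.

13

u_1 = 15, u_2 = 8, u_3 = 23, u_4 = 7, u_5 = 6, u_6 = 13, u_7 = 19, u_8 = 8, u_9 = 3, u_{10} = 11, u_{11} = 14, u_{12} = 1, u_{13} = 15, u_{14} = 16, u_{15} = 7, u_{16} = 23, u_{17} = 6, u_{18} = 5, u_{19} = 11, u_{20} = 16, u_{21} = 3, u_{22} = 19, u_{23} = 22, u_{24} = 17, u_{25} = 15, u_{26} = 8.
The sequence repeats with period 24.
The value 15 first appears (with k ≥ 3) at u_{13}.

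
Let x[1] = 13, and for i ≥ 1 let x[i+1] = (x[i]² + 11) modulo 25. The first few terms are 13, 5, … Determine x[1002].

Computing terms: x[1] = 13,  x[2] = 5,  x[3] = 11,  x[4] = 7,  x[5] = 10,  x[6] = 11.
Since x[6] = x[3] = 11, the sequence is eventually periodic: after a pre-period of length 2 it cycles with period 3.
For i ≥ 3, x[i] depends only on (i - 3) mod 3. (1002 - 3) mod 3 = 0, so x[1002] = x[3] = 11.

11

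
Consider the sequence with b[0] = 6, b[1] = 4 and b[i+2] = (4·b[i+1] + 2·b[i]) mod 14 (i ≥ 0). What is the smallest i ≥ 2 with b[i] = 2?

8

b[0] = 6, b[1] = 4, b[2] = 0, b[3] = 8, b[4] = 4, b[5] = 4, b[6] = 10, b[7] = 6, b[8] = 2, b[9] = 6, b[10] = 0, b[11] = 12, b[12] = 6, b[13] = 6, b[14] = 8, b[15] = 2, b[16] = 10, b[17] = 2, b[18] = 0, b[19] = 4, b[20] = 2, b[21] = 2, b[22] = 12, b[23] = 10, b[24] = 8, b[25] = 10, b[26] = 0, b[27] = 6, b[28] = 10, b[29] = 10, b[30] = 4, b[31] = 8, b[32] = 12, b[33] = 8, b[34] = 0, b[35] = 2, b[36] = 8, b[37] = 8, b[38] = 6, b[39] = 12, b[40] = 4, b[41] = 12, b[42] = 0, b[43] = 10, b[44] = 12, b[45] = 12, b[46] = 2, b[47] = 4, b[48] = 6, b[49] = 4.
Since (b[48], b[49]) = (b[0], b[1]) = (6, 4) (two consecutive terms determine the rest), the sequence is periodic with period 48.
The value 2 first appears (with i ≥ 2) at b[8].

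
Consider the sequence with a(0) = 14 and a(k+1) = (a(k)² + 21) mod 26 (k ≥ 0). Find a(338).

24

a(0) = 14,  a(1) = 9,  a(2) = 24,  a(3) = 25,  a(4) = 22,  a(5) = 11,  a(6) = 12,  a(7) = 9.
Since a(7) = a(1) = 9, the sequence is eventually periodic: after a pre-period of length 1 it cycles with period 6.
For k ≥ 1, a(k) depends only on (k - 1) mod 6. (338 - 1) mod 6 = 1, so a(338) = a(2) = 24.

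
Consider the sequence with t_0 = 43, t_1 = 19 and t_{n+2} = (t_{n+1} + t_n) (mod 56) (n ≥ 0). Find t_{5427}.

25

Computing terms: t_0 = 43; t_1 = 19; t_2 = 6; t_3 = 25; t_4 = 31; t_5 = 0; t_6 = 31; t_7 = 31; t_8 = 6; t_9 = 37; t_{10} = 43; t_{11} = 24; t_{12} = 11; t_{13} = 35; t_{14} = 46; t_{15} = 25; t_{16} = 15; t_{17} = 40; t_{18} = 55; t_{19} = 39; t_{20} = 38; t_{21} = 21; t_{22} = 3; t_{23} = 24; t_{24} = 27; t_{25} = 51; t_{26} = 22; t_{27} = 17; t_{28} = 39; t_{29} = 0; t_{30} = 39; t_{31} = 39; t_{32} = 22; t_{33} = 5; t_{34} = 27; t_{35} = 32; t_{36} = 3; t_{37} = 35; t_{38} = 38; t_{39} = 17; t_{40} = 55; t_{41} = 16; t_{42} = 15; t_{43} = 31; t_{44} = 46; t_{45} = 21; t_{46} = 11; t_{47} = 32; t_{48} = 43; t_{49} = 19.
The sequence repeats with period 48.
(5427 - 0) mod 48 = 3, so t_{5427} = t_3 = 25.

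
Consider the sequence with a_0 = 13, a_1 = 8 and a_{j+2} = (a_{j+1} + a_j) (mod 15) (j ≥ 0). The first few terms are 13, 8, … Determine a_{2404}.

5

Computing terms: a_0 = 13; a_1 = 8; a_2 = 6; a_3 = 14; a_4 = 5; a_5 = 4; a_6 = 9; a_7 = 13; a_8 = 7; a_9 = 5; a_{10} = 12; a_{11} = 2; a_{12} = 14; a_{13} = 1; a_{14} = 0; a_{15} = 1; a_{16} = 1; a_{17} = 2; a_{18} = 3; a_{19} = 5; a_{20} = 8; a_{21} = 13; a_{22} = 6; a_{23} = 4; a_{24} = 10; a_{25} = 14; a_{26} = 9; a_{27} = 8; a_{28} = 2; a_{29} = 10; a_{30} = 12; a_{31} = 7; a_{32} = 4; a_{33} = 11; a_{34} = 0; a_{35} = 11; a_{36} = 11; a_{37} = 7; a_{38} = 3; a_{39} = 10; a_{40} = 13; a_{41} = 8.
The sequence repeats with period 40.
So a_{2404} = a_{0 + ((2404-0) mod 40)} = a_4 = 5.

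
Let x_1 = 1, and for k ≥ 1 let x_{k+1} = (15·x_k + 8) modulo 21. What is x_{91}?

Computing terms: x_1 = 1; x_2 = 2; x_3 = 17; x_4 = 11; x_5 = 5; x_6 = 20; x_7 = 14; x_8 = 8; x_9 = 2.
Since x_9 = x_2 = 2, the sequence is eventually periodic: after a pre-period of length 1 it cycles with period 7.
For k ≥ 2, x_k depends only on (k - 2) mod 7. (91 - 2) mod 7 = 5, so x_{91} = x_7 = 14.

14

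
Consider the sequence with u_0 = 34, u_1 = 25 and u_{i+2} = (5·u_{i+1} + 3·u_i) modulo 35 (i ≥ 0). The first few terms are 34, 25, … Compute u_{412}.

11

Computing terms: u_0 = 34; u_1 = 25; u_2 = 17; u_3 = 20; u_4 = 11; u_5 = 10; u_6 = 13; u_7 = 25; u_8 = 24; u_9 = 20; u_{10} = 32; u_{11} = 10; u_{12} = 6; u_{13} = 25; u_{14} = 3; u_{15} = 20; u_{16} = 4; u_{17} = 10; u_{18} = 27; u_{19} = 25; u_{20} = 31; u_{21} = 20; u_{22} = 18; u_{23} = 10; u_{24} = 34; u_{25} = 25.
Since (u_{24}, u_{25}) = (u_0, u_1) = (34, 25) (two consecutive terms determine the rest), the sequence is periodic with period 24.
(412 - 0) mod 24 = 4, so u_{412} = u_4 = 11.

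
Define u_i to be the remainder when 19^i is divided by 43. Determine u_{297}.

Listing terms: u_0 = 1; u_1 = 19; u_2 = 17; u_3 = 22; u_4 = 31; u_5 = 30; u_6 = 11; u_7 = 37; u_8 = 15; u_9 = 27; u_{10} = 40; u_{11} = 29; u_{12} = 35; u_{13} = 20; u_{14} = 36; u_{15} = 39; u_{16} = 10; u_{17} = 18; u_{18} = 41; u_{19} = 5; u_{20} = 9; u_{21} = 42; u_{22} = 24; u_{23} = 26; u_{24} = 21; u_{25} = 12; u_{26} = 13; u_{27} = 32; u_{28} = 6; u_{29} = 28; u_{30} = 16; u_{31} = 3; u_{32} = 14; u_{33} = 8; u_{34} = 23; u_{35} = 7; u_{36} = 4; u_{37} = 33; u_{38} = 25; u_{39} = 2; u_{40} = 38; u_{41} = 34; u_{42} = 1.
Since u_{42} = u_0 = 1, the sequence is periodic with period 42.
(297 - 0) mod 42 = 3, so u_{297} = u_3 = 22.

22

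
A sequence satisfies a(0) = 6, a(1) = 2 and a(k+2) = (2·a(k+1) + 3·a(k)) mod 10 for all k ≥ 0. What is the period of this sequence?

4

a(0) = 6; a(1) = 2; a(2) = 2; a(3) = 0; a(4) = 6; a(5) = 2.
Since (a(4), a(5)) = (a(0), a(1)) = (6, 2) (two consecutive terms determine the rest), the sequence is periodic with period 4.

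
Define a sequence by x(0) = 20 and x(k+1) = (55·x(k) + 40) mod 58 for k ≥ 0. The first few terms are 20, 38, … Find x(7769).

52

We have x(0) = 20, x(1) = 38, x(2) = 42, x(3) = 30, x(4) = 8, x(5) = 16, x(6) = 50, x(7) = 6, x(8) = 22, x(9) = 32, x(10) = 2, x(11) = 34, x(12) = 54, x(13) = 52, x(14) = 0, x(15) = 40, x(16) = 36, x(17) = 48, x(18) = 12, x(19) = 4, x(20) = 28, x(21) = 14, x(22) = 56, x(23) = 46, x(24) = 18, x(25) = 44, x(26) = 24, x(27) = 26, x(28) = 20.
The sequence repeats with period 28.
(7769 - 0) mod 28 = 13, so x(7769) = x(13) = 52.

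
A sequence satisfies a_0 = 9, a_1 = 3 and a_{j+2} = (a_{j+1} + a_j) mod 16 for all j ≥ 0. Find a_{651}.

Listing terms: a_0 = 9, a_1 = 3, a_2 = 12, a_3 = 15, a_4 = 11, a_5 = 10, a_6 = 5, a_7 = 15, a_8 = 4, a_9 = 3, a_{10} = 7, a_{11} = 10, a_{12} = 1, a_{13} = 11, a_{14} = 12, a_{15} = 7, a_{16} = 3, a_{17} = 10, a_{18} = 13, a_{19} = 7, a_{20} = 4, a_{21} = 11, a_{22} = 15, a_{23} = 10, a_{24} = 9, a_{25} = 3.
Since (a_{24}, a_{25}) = (a_0, a_1) = (9, 3) (two consecutive terms determine the rest), the sequence is periodic with period 24.
(651 - 0) mod 24 = 3, so a_{651} = a_3 = 15.

15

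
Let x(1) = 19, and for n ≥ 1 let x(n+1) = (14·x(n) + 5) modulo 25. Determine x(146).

11

We have x(1) = 19, x(2) = 21, x(3) = 24, x(4) = 16, x(5) = 4, x(6) = 11, x(7) = 9, x(8) = 6, x(9) = 14, x(10) = 1, x(11) = 19.
Since x(11) = x(1) = 19, the sequence is periodic with period 10.
So x(146) = x(1 + ((146-1) mod 10)) = x(6) = 11.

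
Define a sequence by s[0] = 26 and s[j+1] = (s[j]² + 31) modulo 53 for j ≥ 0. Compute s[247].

14

Listing terms: s[0] = 26, s[1] = 18, s[2] = 37, s[3] = 22, s[4] = 38, s[5] = 44, s[6] = 6, s[7] = 14, s[8] = 15, s[9] = 44.
Since s[9] = s[5] = 44, the sequence is eventually periodic: after a pre-period of length 5 it cycles with period 4.
For j ≥ 5, s[j] depends only on (j - 5) mod 4. (247 - 5) mod 4 = 2, so s[247] = s[7] = 14.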